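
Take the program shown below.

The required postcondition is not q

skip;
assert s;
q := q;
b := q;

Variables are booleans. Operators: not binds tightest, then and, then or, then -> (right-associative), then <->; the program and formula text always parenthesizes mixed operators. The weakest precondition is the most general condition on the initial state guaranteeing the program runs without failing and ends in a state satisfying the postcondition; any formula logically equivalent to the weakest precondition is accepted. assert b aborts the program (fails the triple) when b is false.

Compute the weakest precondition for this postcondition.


Working backward. After the program, not q must hold.
Before b := q: not q
Before q := q: not q
Before assert s: s and (not q)
Before skip: s and (not q)
Answer: WP = s and (not q)


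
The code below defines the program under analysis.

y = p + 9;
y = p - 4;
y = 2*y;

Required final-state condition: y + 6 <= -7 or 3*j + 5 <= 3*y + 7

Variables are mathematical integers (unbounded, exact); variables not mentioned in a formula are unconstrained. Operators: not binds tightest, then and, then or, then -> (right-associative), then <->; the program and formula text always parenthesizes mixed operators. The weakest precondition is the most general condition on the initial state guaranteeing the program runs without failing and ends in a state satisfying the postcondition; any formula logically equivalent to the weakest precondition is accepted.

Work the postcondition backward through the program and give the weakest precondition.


Working backward. After the program, the postcondition y + 6 <= -7 or 3*j + 5 <= 3*y + 7 must hold; in canonical form it is y <= -13 or 3*j <= 3*y + 2.
Before y := 2*y: 2*y <= -13 or 3*j <= 6*y + 2
Before y := p - 4: 2*p <= -5 or 3*j <= 6*p - 22
Before y := p + 9: 2*p <= -5 or 3*j <= 6*p - 22
Answer: WP = 2*p <= -5 or 3*j <= 6*p - 22


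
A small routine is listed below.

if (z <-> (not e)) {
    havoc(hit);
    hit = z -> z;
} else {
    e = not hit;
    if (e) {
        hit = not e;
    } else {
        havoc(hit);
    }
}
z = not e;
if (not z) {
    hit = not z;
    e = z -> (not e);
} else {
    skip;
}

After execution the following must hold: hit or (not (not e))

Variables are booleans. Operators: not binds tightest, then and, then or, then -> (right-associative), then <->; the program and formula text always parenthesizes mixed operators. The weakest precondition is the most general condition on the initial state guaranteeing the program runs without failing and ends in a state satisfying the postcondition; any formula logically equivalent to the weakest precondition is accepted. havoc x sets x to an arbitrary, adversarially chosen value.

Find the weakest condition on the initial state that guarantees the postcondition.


Working backward. After the program, the postcondition hit or (not (not e)) must hold; in canonical form it is hit or e.
Then branch requires (not z) or (z -> (not e)); else branch requires hit or e.
Before the if: ((not z) -> ((not z) or (z -> (not e)))) and (z -> (hit or e))
Before z := not e: (not e) -> (hit or e)
Then branch requires true; else branch requires hit -> (hit -> (not hit)).
Before the if: (not (z <-> (not e))) -> (hit -> (hit -> (not hit)))
Answer: WP = (not (z <-> (not e))) -> (hit -> (hit -> (not hit)))


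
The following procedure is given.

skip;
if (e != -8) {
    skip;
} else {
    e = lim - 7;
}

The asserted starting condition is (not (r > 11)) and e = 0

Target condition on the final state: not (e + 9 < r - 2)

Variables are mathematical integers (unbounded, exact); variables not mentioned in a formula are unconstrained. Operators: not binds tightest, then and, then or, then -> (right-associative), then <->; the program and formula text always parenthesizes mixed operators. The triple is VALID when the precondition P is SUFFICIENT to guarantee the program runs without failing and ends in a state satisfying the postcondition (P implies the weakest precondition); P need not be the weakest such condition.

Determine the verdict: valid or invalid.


Working backward. After the program, the postcondition not (e + 9 < r - 2) must hold; in canonical form it is not (e < r - 11).
Then branch requires not (e < r - 11); else branch requires not (lim < r - 4).
Before the if: (e != -8 -> (not (e < r - 11))) and ((not (e != -8)) -> (not (lim < r - 4)))
Before skip: (e != -8 -> (not (e < r - 11))) and ((not (e != -8)) -> (not (lim < r - 4)))
The weakest precondition is (e != -8 -> (not (e < r - 11))) and ((not (e != -8)) -> (not (lim < r - 4))).
Check whether (not (r > 11)) and e = 0 implies it.
Every state satisfying the precondition satisfies the weakest precondition: the implication holds.
Answer: valid


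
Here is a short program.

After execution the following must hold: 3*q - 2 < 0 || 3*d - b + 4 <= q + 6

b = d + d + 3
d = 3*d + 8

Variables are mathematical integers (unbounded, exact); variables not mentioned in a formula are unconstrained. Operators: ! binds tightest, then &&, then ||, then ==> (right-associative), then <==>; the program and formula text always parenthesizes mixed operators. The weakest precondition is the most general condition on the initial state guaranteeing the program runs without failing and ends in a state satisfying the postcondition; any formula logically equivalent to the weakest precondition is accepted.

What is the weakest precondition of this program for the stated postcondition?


Working backward. After the program, the postcondition 3*q - 2 < 0 || 3*d - b + 4 <= q + 6 must hold; in canonical form it is 3*q < 2 || 3*d <= b + q + 2.
Before d := 3*d + 8: 3*q < 2 || 9*d <= b + q - 22
Before b := d + d + 3: 3*q < 2 || 7*d <= q - 19
Answer: WP = 3*q < 2 || 7*d <= q - 19


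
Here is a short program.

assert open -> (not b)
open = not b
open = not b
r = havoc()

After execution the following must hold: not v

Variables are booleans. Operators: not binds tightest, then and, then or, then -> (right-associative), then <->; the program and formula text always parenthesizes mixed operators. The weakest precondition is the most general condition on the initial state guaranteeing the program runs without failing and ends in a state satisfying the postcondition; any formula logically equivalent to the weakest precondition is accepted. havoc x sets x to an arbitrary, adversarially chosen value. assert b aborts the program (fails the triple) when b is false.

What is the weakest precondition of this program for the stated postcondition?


Working backward. After the program, not v must hold.
Before havoc r: not v
Before open := not b: not v
Before open := not b: not v
Before assert open -> (not b): (open -> (not b)) and (not v)
Answer: WP = (open -> (not b)) and (not v)


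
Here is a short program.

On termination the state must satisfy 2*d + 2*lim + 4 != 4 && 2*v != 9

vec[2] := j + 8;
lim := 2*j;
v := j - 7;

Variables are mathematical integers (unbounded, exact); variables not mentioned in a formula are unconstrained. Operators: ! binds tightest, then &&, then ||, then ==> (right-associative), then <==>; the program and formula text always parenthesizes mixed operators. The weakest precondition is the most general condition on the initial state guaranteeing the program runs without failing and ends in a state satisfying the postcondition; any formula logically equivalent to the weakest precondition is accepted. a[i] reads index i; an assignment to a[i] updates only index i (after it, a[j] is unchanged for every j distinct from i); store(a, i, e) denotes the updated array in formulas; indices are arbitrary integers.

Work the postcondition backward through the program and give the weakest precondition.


Working backward. After the program, the postcondition 2*d + 2*lim + 4 != 4 && 2*v != 9 must hold; in canonical form it is 2*d + 2*lim != 0 && 2*v != 9.
Before v := j - 7: 2*d + 2*lim != 0 && 2*j != 23
Before lim := 2*j: 2*d + 4*j != 0 && 2*j != 23
Before vec[2] := j + 8: 2*d + 4*j != 0 && 2*j != 23
Answer: WP = 2*d + 4*j != 0 && 2*j != 23


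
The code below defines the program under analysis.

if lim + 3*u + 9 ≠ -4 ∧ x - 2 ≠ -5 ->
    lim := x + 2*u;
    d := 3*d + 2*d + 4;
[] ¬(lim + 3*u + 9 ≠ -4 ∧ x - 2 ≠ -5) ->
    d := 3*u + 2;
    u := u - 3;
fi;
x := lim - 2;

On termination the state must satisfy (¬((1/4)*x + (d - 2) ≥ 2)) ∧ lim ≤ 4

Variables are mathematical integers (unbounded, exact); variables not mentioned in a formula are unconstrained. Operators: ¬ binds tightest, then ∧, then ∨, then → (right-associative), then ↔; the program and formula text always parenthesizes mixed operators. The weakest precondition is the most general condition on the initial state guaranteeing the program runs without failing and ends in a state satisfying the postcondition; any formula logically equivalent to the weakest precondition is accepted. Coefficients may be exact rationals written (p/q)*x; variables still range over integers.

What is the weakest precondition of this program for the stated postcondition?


Working backward. After the program, the postcondition (¬((1/4)*x + (d - 2) ≥ 2)) ∧ lim ≤ 4 must hold; in canonical form it is (¬(d + (1/4)*x ≥ 4)) ∧ lim ≤ 4.
Before x := lim - 2: (¬(d + (1/4)*lim ≥ 9/2)) ∧ lim ≤ 4
Then branch requires (¬(5*d + (1/2)*u + (1/4)*x ≥ 1/2)) ∧ 2*u + x ≤ 4; else branch requires (¬((1/4)*lim + 3*u ≥ 5/2)) ∧ lim ≤ 4.
Before the if: ((lim + 3*u ≠ -13 ∧ x ≠ -3) → ((¬(5*d + (1/2)*u + (1/4)*x ≥ 1/2)) ∧ 2*u + x ≤ 4)) ∧ ((¬(lim + 3*u ≠ -13 ∧ x ≠ -3)) → ((¬((1/4)*lim + 3*u ≥ 5/2)) ∧ lim ≤ 4))
Answer: WP = ((lim + 3*u ≠ -13 ∧ x ≠ -3) → ((¬(5*d + (1/2)*u + (1/4)*x ≥ 1/2)) ∧ 2*u + x ≤ 4)) ∧ ((¬(lim + 3*u ≠ -13 ∧ x ≠ -3)) → ((¬((1/4)*lim + 3*u ≥ 5/2)) ∧ lim ≤ 4))


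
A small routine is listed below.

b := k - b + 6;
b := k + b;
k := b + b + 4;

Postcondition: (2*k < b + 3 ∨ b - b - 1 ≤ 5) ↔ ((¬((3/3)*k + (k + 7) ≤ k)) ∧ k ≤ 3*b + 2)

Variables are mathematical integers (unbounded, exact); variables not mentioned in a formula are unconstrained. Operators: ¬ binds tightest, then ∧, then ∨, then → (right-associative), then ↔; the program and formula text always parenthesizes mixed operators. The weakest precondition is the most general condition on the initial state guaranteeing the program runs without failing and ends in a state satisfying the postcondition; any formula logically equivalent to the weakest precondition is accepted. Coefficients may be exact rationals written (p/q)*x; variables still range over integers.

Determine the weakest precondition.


Working backward. After the program, the postcondition (2*k < b + 3 ∨ b - b - 1 ≤ 5) ↔ ((¬((3/3)*k + (k + 7) ≤ k)) ∧ k ≤ 3*b + 2) must hold; in canonical form it is (¬(k ≤ -7)) ∧ k ≤ 3*b + 2.
Before k := b + b + 4: (¬(2*b ≤ -11)) ∧ b ≥ 2
Before b := k + b: (¬(2*b + 2*k ≤ -11)) ∧ b + k ≥ 2
Before b := k - b + 6: (¬(4*k ≤ 2*b - 23)) ∧ 2*k ≥ b - 4
Answer: WP = (¬(4*k ≤ 2*b - 23)) ∧ 2*k ≥ b - 4


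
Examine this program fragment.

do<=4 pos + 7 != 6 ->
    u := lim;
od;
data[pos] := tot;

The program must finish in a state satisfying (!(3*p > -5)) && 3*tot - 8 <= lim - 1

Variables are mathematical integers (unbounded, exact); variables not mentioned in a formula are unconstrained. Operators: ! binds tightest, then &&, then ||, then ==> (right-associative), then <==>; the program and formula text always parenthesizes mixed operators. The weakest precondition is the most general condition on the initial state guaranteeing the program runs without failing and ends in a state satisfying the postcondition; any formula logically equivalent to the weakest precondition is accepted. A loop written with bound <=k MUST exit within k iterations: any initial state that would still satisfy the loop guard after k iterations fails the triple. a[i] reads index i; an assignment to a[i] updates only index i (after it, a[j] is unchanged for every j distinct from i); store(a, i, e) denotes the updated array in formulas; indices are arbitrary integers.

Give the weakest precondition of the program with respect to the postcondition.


Working backward. After the program, the postcondition (!(3*p > -5)) && 3*tot - 8 <= lim - 1 must hold; in canonical form it is (!(3*p > -5)) && 3*tot <= lim + 7.
Before data[pos] := tot: (!(3*p > -5)) && 3*tot <= lim + 7
Before the loop (bound <=4), unroll the exhaustion recursion (WP_0 = exit-now case; WP_j = one more guarded iteration, up to j = 4):
  WP_0: (!(pos != -1)) && (!(3*p > -5)) && 3*tot <= lim + 7
  WP_1: (pos != -1 ==> ((!(pos != -1)) && (!(3*p > -5)) && 3*tot <= lim + 7)) && ((!(pos != -1)) ==> ((!(3*p > -5)) && 3*tot <= lim + 7))
  WP_2: (pos != -1 ==> ((pos != -1 ==> ((!(pos != -1)) && (!(3*p > -5)) && 3*tot <= lim + 7)) && ((!(pos != -1)) ==> ((!(3*p > -5)) && 3*tot <= lim + 7)))) && ((!(pos != -1)) ==> ((!(3*p > -5)) && 3*tot <= lim + 7))
  WP_3: (pos != -1 ==> ((pos != -1 ==> ((pos != -1 ==> ((!(pos != -1)) && (!(3*p > -5)) && 3*tot <= lim + 7)) && ((!(pos != -1)) ==> ((!(3*p > -5)) && 3*tot <= lim + 7)))) && ((!(pos != -1)) ==> ((!(3*p > -5)) && 3*tot <= lim + 7)))) && ((!(pos != -1)) ==> ((!(3*p > -5)) && 3*tot <= lim + 7))
  WP_4: (pos != -1 ==> ((pos != -1 ==> ((pos != -1 ==> ((pos != -1 ==> ((!(pos != -1)) && (!(3*p > -5)) && 3*tot <= lim + 7)) && ((!(pos != -1)) ==> ((!(3*p > -5)) && 3*tot <= lim + 7)))) && ((!(pos != -1)) ==> ((!(3*p > -5)) && 3*tot <= lim + 7)))) && ((!(pos != -1)) ==> ((!(3*p > -5)) && 3*tot <= lim + 7)))) && ((!(pos != -1)) ==> ((!(3*p > -5)) && 3*tot <= lim + 7))
So before the loop: (pos != -1 ==> ((pos != -1 ==> ((pos != -1 ==> ((pos != -1 ==> ((!(pos != -1)) && (!(3*p > -5)) && 3*tot <= lim + 7)) && ((!(pos != -1)) ==> ((!(3*p > -5)) && 3*tot <= lim + 7)))) && ((!(pos != -1)) ==> ((!(3*p > -5)) && 3*tot <= lim + 7)))) && ((!(pos != -1)) ==> ((!(3*p > -5)) && 3*tot <= lim + 7)))) && ((!(pos != -1)) ==> ((!(3*p > -5)) && 3*tot <= lim + 7))
Answer: WP = (pos != -1 ==> ((pos != -1 ==> ((pos != -1 ==> ((pos != -1 ==> ((!(pos != -1)) && (!(3*p > -5)) && 3*tot <= lim + 7)) && ((!(pos != -1)) ==> ((!(3*p > -5)) && 3*tot <= lim + 7)))) && ((!(pos != -1)) ==> ((!(3*p > -5)) && 3*tot <= lim + 7)))) && ((!(pos != -1)) ==> ((!(3*p > -5)) && 3*tot <= lim + 7)))) && ((!(pos != -1)) ==> ((!(3*p > -5)) && 3*tot <= lim + 7))


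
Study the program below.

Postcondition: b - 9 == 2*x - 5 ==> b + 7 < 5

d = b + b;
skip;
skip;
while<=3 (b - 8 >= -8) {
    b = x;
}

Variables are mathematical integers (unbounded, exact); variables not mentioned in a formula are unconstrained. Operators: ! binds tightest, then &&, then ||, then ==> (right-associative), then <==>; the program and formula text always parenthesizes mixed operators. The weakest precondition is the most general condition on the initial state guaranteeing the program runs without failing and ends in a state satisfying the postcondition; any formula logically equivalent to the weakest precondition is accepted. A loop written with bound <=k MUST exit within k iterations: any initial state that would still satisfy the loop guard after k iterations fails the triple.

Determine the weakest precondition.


Working backward. After the program, the postcondition b - 9 == 2*x - 5 ==> b + 7 < 5 must hold; in canonical form it is b == 2*x + 4 ==> b < -2.
Before the loop (bound <=3), unroll the exhaustion recursion (WP_0 = exit-now case; WP_j = one more guarded iteration, up to j = 3):
  WP_0: (!(b >= 0)) && (b == 2*x + 4 ==> b < -2)
  WP_1: (b >= 0 ==> ((!(x >= 0)) && (x == -4 ==> x < -2))) && ((!(b >= 0)) ==> (b == 2*x + 4 ==> b < -2))
  WP_2: (b >= 0 ==> ((x >= 0 ==> ((!(x >= 0)) && (x == -4 ==> x < -2))) && ((!(x >= 0)) ==> (x == -4 ==> x < -2)))) && ((!(b >= 0)) ==> (b == 2*x + 4 ==> b < -2))
  WP_3: (b >= 0 ==> ((x >= 0 ==> ((x >= 0 ==> ((!(x >= 0)) && (x == -4 ==> x < -2))) && ((!(x >= 0)) ==> (x == -4 ==> x < -2)))) && ((!(x >= 0)) ==> (x == -4 ==> x < -2)))) && ((!(b >= 0)) ==> (b == 2*x + 4 ==> b < -2))
So before the loop: (b >= 0 ==> ((x >= 0 ==> ((x >= 0 ==> ((!(x >= 0)) && (x == -4 ==> x < -2))) && ((!(x >= 0)) ==> (x == -4 ==> x < -2)))) && ((!(x >= 0)) ==> (x == -4 ==> x < -2)))) && ((!(b >= 0)) ==> (b == 2*x + 4 ==> b < -2))
Before skip: (b >= 0 ==> ((x >= 0 ==> ((x >= 0 ==> ((!(x >= 0)) && (x == -4 ==> x < -2))) && ((!(x >= 0)) ==> (x == -4 ==> x < -2)))) && ((!(x >= 0)) ==> (x == -4 ==> x < -2)))) && ((!(b >= 0)) ==> (b == 2*x + 4 ==> b < -2))
Before skip: (b >= 0 ==> ((x >= 0 ==> ((x >= 0 ==> ((!(x >= 0)) && (x == -4 ==> x < -2))) && ((!(x >= 0)) ==> (x == -4 ==> x < -2)))) && ((!(x >= 0)) ==> (x == -4 ==> x < -2)))) && ((!(b >= 0)) ==> (b == 2*x + 4 ==> b < -2))
Before d := b + b: (b >= 0 ==> ((x >= 0 ==> ((x >= 0 ==> ((!(x >= 0)) && (x == -4 ==> x < -2))) && ((!(x >= 0)) ==> (x == -4 ==> x < -2)))) && ((!(x >= 0)) ==> (x == -4 ==> x < -2)))) && ((!(b >= 0)) ==> (b == 2*x + 4 ==> b < -2))
Answer: WP = (b >= 0 ==> ((x >= 0 ==> ((x >= 0 ==> ((!(x >= 0)) && (x == -4 ==> x < -2))) && ((!(x >= 0)) ==> (x == -4 ==> x < -2)))) && ((!(x >= 0)) ==> (x == -4 ==> x < -2)))) && ((!(b >= 0)) ==> (b == 2*x + 4 ==> b < -2))


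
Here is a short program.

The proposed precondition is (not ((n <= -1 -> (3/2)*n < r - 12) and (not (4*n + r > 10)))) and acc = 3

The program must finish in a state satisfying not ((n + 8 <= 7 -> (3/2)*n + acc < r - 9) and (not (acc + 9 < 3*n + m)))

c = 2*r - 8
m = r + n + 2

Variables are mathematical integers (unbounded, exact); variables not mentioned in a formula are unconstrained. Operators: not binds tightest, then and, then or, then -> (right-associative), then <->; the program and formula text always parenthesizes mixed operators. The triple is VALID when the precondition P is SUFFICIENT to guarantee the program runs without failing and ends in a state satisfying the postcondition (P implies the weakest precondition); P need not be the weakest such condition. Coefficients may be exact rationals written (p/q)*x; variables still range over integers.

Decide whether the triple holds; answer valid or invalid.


Working backward. After the program, the postcondition not ((n + 8 <= 7 -> (3/2)*n + acc < r - 9) and (not (acc + 9 < 3*n + m))) must hold; in canonical form it is not ((n <= -1 -> acc + (3/2)*n < r - 9) and (not (acc < m + 3*n - 9))).
Before m := r + n + 2: not ((n <= -1 -> acc + (3/2)*n < r - 9) and (not (acc < 4*n + r - 7)))
Before c := 2*r - 8: not ((n <= -1 -> acc + (3/2)*n < r - 9) and (not (acc < 4*n + r - 7)))
The weakest precondition is not ((n <= -1 -> acc + (3/2)*n < r - 9) and (not (acc < 4*n + r - 7))).
Check whether (not ((n <= -1 -> (3/2)*n < r - 12) and (not (4*n + r > 10)))) and acc = 3 implies it.
Every state satisfying the precondition satisfies the weakest precondition: the implication holds.
Answer: valid


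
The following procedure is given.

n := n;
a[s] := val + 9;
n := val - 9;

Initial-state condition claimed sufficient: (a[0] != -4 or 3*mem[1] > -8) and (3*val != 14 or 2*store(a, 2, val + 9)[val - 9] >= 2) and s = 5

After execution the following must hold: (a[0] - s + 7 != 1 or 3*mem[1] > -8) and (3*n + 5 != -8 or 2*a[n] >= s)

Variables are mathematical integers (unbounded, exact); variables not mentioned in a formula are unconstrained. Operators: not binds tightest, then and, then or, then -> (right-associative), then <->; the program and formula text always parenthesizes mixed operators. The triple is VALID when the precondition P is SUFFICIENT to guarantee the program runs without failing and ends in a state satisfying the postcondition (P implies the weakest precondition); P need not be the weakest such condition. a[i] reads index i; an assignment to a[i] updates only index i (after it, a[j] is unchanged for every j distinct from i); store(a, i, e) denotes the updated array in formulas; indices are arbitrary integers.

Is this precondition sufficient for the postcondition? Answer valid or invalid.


Working backward. After the program, the postcondition (a[0] - s + 7 != 1 or 3*mem[1] > -8) and (3*n + 5 != -8 or 2*a[n] >= s) must hold; in canonical form it is (a[0] != s - 6 or 3*mem[1] > -8) and (3*n != -13 or 2*a[n] >= s).
Before n := val - 9: (a[0] != s - 6 or 3*mem[1] > -8) and (3*val != 14 or 2*a[val - 9] >= s)
Before a[s] := val + 9: (store(a, s, val + 9)[0] != s - 6 or 3*mem[1] > -8) and (3*val != 14 or 2*store(a, s, val + 9)[val - 9] >= s)
Before n := n: (store(a, s, val + 9)[0] != s - 6 or 3*mem[1] > -8) and (3*val != 14 or 2*store(a, s, val + 9)[val - 9] >= s)
The weakest precondition is (store(a, s, val + 9)[0] != s - 6 or 3*mem[1] > -8) and (3*val != 14 or 2*store(a, s, val + 9)[val - 9] >= s).
Check whether (a[0] != -4 or 3*mem[1] > -8) and (3*val != 14 or 2*store(a, 2, val + 9)[val - 9] >= 2) and s = 5 implies it.
Countermodel: at the initial state a = {[-9] = -1, [0] = -1, [1] = -1, [2] = -1, [5] = -1, elsewhere -1}, mem = {[-9] = -3, [0] = -3, [1] = -3, [2] = -3, [5] = -3, elsewhere -3}, s = 5, val = 0, the precondition holds but the weakest precondition fails.
Answer: invalid


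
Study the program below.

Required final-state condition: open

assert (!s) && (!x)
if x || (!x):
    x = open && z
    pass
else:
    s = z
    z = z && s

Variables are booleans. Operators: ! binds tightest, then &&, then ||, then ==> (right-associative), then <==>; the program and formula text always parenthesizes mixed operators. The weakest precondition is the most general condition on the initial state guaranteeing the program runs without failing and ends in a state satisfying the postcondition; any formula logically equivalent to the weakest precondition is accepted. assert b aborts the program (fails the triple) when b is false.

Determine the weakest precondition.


Working backward. After the program, open must hold.
Then branch requires open; else branch requires open.
Before the if: open
Before assert (!s) && (!x): (!s) && (!x) && open
Answer: WP = (!s) && (!x) && open


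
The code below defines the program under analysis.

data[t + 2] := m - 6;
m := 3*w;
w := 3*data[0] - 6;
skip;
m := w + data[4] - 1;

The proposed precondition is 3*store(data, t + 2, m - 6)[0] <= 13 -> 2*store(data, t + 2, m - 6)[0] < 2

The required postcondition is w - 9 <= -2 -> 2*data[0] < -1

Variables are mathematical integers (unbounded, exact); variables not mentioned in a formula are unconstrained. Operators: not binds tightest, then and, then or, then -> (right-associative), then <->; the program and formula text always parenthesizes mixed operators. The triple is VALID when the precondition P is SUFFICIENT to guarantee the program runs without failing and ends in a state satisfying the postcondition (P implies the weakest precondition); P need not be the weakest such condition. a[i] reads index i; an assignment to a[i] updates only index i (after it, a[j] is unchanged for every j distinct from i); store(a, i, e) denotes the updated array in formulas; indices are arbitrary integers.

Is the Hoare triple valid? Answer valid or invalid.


Working backward. After the program, the postcondition w - 9 <= -2 -> 2*data[0] < -1 must hold; in canonical form it is w <= 7 -> 2*data[0] < -1.
Before m := w + data[4] - 1: w <= 7 -> 2*data[0] < -1
Before skip: w <= 7 -> 2*data[0] < -1
Before w := 3*data[0] - 6: 3*data[0] <= 13 -> 2*data[0] < -1
Before m := 3*w: 3*data[0] <= 13 -> 2*data[0] < -1
Before data[t + 2] := m - 6: 3*store(data, t + 2, m - 6)[0] <= 13 -> 2*store(data, t + 2, m - 6)[0] < -1
The weakest precondition is 3*store(data, t + 2, m - 6)[0] <= 13 -> 2*store(data, t + 2, m - 6)[0] < -1.
Check whether 3*store(data, t + 2, m - 6)[0] <= 13 -> 2*store(data, t + 2, m - 6)[0] < 2 implies it.
Countermodel: at the initial state data = {[0] = 0, elsewhere 0}, m = 6, t = -2, the precondition holds but the weakest precondition fails.
Answer: invalid


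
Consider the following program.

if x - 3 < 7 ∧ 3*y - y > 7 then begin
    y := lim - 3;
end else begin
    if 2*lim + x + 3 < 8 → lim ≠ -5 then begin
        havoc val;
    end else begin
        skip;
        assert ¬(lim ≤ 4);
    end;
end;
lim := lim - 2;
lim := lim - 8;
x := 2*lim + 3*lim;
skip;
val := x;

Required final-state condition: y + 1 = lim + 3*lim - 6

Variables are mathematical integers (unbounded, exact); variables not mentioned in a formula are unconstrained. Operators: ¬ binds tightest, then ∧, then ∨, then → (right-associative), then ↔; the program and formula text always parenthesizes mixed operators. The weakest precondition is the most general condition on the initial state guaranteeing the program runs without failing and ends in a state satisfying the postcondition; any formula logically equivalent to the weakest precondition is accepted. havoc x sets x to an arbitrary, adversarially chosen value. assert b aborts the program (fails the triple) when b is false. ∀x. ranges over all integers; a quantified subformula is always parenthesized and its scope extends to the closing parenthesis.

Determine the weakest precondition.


Working backward. After the program, the postcondition y + 1 = lim + 3*lim - 6 must hold; in canonical form it is y = 4*lim - 7.
Before val := x: y = 4*lim - 7
Before skip: y = 4*lim - 7
Before x := 2*lim + 3*lim: y = 4*lim - 7
Before lim := lim - 8: y = 4*lim - 39
Before lim := lim - 2: y = 4*lim - 47
Then branch requires 3*lim = 44; else branch requires ((2*lim + x < 5 → lim ≠ -5) → y = 4*lim - 47) ∧ ((¬(2*lim + x < 5 → lim ≠ -5)) → ((¬(lim ≤ 4)) ∧ y = 4*lim - 47)).
Before the if: ((x < 10 ∧ 2*y > 7) → 3*lim = 44) ∧ ((¬(x < 10 ∧ 2*y > 7)) → (((2*lim + x < 5 → lim ≠ -5) → y = 4*lim - 47) ∧ ((¬(2*lim + x < 5 → lim ≠ -5)) → ((¬(lim ≤ 4)) ∧ y = 4*lim - 47))))
Answer: WP = ((x < 10 ∧ 2*y > 7) → 3*lim = 44) ∧ ((¬(x < 10 ∧ 2*y > 7)) → (((2*lim + x < 5 → lim ≠ -5) → y = 4*lim - 47) ∧ ((¬(2*lim + x < 5 → lim ≠ -5)) → ((¬(lim ≤ 4)) ∧ y = 4*lim - 47))))


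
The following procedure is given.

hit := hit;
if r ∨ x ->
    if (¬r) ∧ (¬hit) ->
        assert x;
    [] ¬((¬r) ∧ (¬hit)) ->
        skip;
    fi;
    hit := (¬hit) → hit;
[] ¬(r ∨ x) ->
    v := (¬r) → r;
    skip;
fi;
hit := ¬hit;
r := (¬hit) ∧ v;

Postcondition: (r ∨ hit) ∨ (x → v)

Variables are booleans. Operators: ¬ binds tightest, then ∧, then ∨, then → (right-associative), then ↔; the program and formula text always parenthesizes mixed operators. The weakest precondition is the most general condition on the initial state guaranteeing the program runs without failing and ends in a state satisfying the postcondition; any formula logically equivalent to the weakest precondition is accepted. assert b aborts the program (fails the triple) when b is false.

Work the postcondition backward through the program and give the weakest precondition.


Working backward. After the program, the postcondition (r ∨ hit) ∨ (x → v) must hold; in canonical form it is r ∨ hit ∨ (x → v).
Before r := (¬hit) ∧ v: ((¬hit) ∧ v) ∨ hit ∨ (x → v)
Before hit := ¬hit: (hit ∧ v) ∨ (¬hit) ∨ (x → v)
Then branch requires (((¬r) ∧ (¬hit)) → (x ∧ ((((¬hit) → hit) ∧ v) ∨ (¬((¬hit) → hit)) ∨ (x → v)))) ∧ ((¬((¬r) ∧ (¬hit))) → ((((¬hit) → hit) ∧ v) ∨ (¬((¬hit) → hit)) ∨ (x → v))); else branch requires (hit ∧ ((¬r) → r)) ∨ (¬hit) ∨ (x → ((¬r) → r)).
Before the if: ((r ∨ x) → ((((¬r) ∧ (¬hit)) → (x ∧ ((((¬hit) → hit) ∧ v) ∨ (¬((¬hit) → hit)) ∨ (x → v)))) ∧ ((¬((¬r) ∧ (¬hit))) → ((((¬hit) → hit) ∧ v) ∨ (¬((¬hit) → hit)) ∨ (x → v))))) ∧ ((¬(r ∨ x)) → ((hit ∧ ((¬r) → r)) ∨ (¬hit) ∨ (x → ((¬r) → r))))
Before hit := hit: ((r ∨ x) → ((((¬r) ∧ (¬hit)) → (x ∧ ((((¬hit) → hit) ∧ v) ∨ (¬((¬hit) → hit)) ∨ (x → v)))) ∧ ((¬((¬r) ∧ (¬hit))) → ((((¬hit) → hit) ∧ v) ∨ (¬((¬hit) → hit)) ∨ (x → v))))) ∧ ((¬(r ∨ x)) → ((hit ∧ ((¬r) → r)) ∨ (¬hit) ∨ (x → ((¬r) → r))))
Answer: WP = ((r ∨ x) → ((((¬r) ∧ (¬hit)) → (x ∧ ((((¬hit) → hit) ∧ v) ∨ (¬((¬hit) → hit)) ∨ (x → v)))) ∧ ((¬((¬r) ∧ (¬hit))) → ((((¬hit) → hit) ∧ v) ∨ (¬((¬hit) → hit)) ∨ (x → v))))) ∧ ((¬(r ∨ x)) → ((hit ∧ ((¬r) → r)) ∨ (¬hit) ∨ (x → ((¬r) → r))))


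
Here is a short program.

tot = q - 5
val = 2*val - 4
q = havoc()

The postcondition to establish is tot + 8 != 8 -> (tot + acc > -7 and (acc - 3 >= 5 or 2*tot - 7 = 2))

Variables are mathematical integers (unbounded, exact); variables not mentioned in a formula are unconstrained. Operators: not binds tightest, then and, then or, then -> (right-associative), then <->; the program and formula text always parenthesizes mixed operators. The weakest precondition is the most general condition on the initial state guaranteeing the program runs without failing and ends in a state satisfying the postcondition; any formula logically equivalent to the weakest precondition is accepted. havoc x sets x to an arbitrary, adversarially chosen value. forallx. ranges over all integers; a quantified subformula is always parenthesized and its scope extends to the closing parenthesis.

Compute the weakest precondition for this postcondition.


Working backward. After the program, the postcondition tot + 8 != 8 -> (tot + acc > -7 and (acc - 3 >= 5 or 2*tot - 7 = 2)) must hold; in canonical form it is tot != 0 -> (acc + tot > -7 and (acc >= 8 or 2*tot = 9)).
Before havoc q: tot != 0 -> (acc + tot > -7 and (acc >= 8 or 2*tot = 9))
Before val := 2*val - 4: tot != 0 -> (acc + tot > -7 and (acc >= 8 or 2*tot = 9))
Before tot := q - 5: q != 5 -> (acc + q > -2 and (acc >= 8 or 2*q = 19))
Answer: WP = q != 5 -> (acc + q > -2 and (acc >= 8 or 2*q = 19))


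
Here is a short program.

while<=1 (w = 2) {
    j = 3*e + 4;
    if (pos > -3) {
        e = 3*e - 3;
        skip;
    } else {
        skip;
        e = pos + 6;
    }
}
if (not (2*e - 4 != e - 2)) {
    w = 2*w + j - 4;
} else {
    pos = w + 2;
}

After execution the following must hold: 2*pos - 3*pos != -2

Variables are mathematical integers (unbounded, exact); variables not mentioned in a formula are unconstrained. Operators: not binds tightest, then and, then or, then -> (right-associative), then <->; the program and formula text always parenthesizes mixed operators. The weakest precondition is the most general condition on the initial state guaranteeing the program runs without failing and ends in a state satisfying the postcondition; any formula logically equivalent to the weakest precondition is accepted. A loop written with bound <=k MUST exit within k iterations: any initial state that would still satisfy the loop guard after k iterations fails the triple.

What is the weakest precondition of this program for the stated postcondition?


Working backward. After the program, the postcondition 2*pos - 3*pos != -2 must hold; in canonical form it is pos != 2.
Then branch requires pos != 2; else branch requires w != 0.
Before the if: ((not (e != 2)) -> pos != 2) and (e != 2 -> w != 0)
Before the loop (bound <=1), unroll the exhaustion recursion (WP_0 = exit-now case; WP_j = one more guarded iteration, up to j = 1):
  WP_0: (not (w = 2)) and ((not (e != 2)) -> pos != 2) and (e != 2 -> w != 0)
  WP_1: (w = 2 -> ((pos > -3 -> ((not (w = 2)) and ((not (3*e != 5)) -> pos != 2) and (3*e != 5 -> w != 0))) and ((not (pos > -3)) -> ((not (w = 2)) and ((not (pos != -4)) -> pos != 2) and (pos != -4 -> w != 0))))) and ((not (w = 2)) -> (((not (e != 2)) -> pos != 2) and (e != 2 -> w != 0)))
So before the loop: (w = 2 -> ((pos > -3 -> ((not (w = 2)) and ((not (3*e != 5)) -> pos != 2) and (3*e != 5 -> w != 0))) and ((not (pos > -3)) -> ((not (w = 2)) and ((not (pos != -4)) -> pos != 2) and (pos != -4 -> w != 0))))) and ((not (w = 2)) -> (((not (e != 2)) -> pos != 2) and (e != 2 -> w != 0)))
Answer: WP = (w = 2 -> ((pos > -3 -> ((not (w = 2)) and ((not (3*e != 5)) -> pos != 2) and (3*e != 5 -> w != 0))) and ((not (pos > -3)) -> ((not (w = 2)) and ((not (pos != -4)) -> pos != 2) and (pos != -4 -> w != 0))))) and ((not (w = 2)) -> (((not (e != 2)) -> pos != 2) and (e != 2 -> w != 0)))


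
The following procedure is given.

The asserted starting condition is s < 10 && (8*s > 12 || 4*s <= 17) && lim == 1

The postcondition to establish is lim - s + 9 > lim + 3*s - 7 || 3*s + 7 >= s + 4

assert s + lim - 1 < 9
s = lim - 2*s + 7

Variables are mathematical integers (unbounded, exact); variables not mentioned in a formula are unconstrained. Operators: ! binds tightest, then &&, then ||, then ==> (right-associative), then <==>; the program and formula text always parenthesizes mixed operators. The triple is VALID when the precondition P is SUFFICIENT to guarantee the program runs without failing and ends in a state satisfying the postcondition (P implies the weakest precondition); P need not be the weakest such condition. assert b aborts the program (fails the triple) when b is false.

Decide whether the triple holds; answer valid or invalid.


Working backward. After the program, the postcondition lim - s + 9 > lim + 3*s - 7 || 3*s + 7 >= s + 4 must hold; in canonical form it is 4*s < 16 || 2*s >= -3.
Before s := lim - 2*s + 7: 4*lim < 8*s - 12 || 2*lim >= 4*s - 17
Before assert s + lim - 1 < 9: lim + s < 10 && (4*lim < 8*s - 12 || 2*lim >= 4*s - 17)
The weakest precondition is lim + s < 10 && (4*lim < 8*s - 12 || 2*lim >= 4*s - 17).
Check whether s < 10 && (8*s > 12 || 4*s <= 17) && lim == 1 implies it.
Countermodel: at the initial state lim = 1, s = 9, the precondition holds but the weakest precondition fails.
Answer: invalid


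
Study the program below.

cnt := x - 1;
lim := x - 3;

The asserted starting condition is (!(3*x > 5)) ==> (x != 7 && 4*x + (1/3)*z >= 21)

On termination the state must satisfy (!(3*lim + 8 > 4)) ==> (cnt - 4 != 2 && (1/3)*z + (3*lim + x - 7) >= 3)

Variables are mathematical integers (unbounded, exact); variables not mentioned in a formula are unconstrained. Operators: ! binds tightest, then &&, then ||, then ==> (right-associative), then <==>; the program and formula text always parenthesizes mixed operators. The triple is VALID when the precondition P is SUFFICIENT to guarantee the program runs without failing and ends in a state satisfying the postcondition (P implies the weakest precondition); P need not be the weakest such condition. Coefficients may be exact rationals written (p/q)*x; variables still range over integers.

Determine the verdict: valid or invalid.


Working backward. After the program, the postcondition (!(3*lim + 8 > 4)) ==> (cnt - 4 != 2 && (1/3)*z + (3*lim + x - 7) >= 3) must hold; in canonical form it is (!(3*lim > -4)) ==> (cnt != 6 && 3*lim + x + (1/3)*z >= 10).
Before lim := x - 3: (!(3*x > 5)) ==> (cnt != 6 && 4*x + (1/3)*z >= 19)
Before cnt := x - 1: (!(3*x > 5)) ==> (x != 7 && 4*x + (1/3)*z >= 19)
The weakest precondition is (!(3*x > 5)) ==> (x != 7 && 4*x + (1/3)*z >= 19).
Check whether (!(3*x > 5)) ==> (x != 7 && 4*x + (1/3)*z >= 21) implies it.
Every state satisfying the precondition satisfies the weakest precondition: the implication holds.
Answer: valid


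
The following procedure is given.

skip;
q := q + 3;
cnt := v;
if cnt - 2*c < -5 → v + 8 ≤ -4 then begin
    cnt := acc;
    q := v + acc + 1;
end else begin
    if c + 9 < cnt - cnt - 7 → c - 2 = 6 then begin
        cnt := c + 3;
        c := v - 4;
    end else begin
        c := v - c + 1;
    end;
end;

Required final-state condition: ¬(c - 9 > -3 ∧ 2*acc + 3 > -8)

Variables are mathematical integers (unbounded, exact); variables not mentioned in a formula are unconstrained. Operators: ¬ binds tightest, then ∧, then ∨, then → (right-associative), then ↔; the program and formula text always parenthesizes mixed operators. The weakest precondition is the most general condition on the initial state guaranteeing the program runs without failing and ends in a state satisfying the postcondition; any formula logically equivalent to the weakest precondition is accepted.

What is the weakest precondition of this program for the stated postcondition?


Working backward. After the program, the postcondition ¬(c - 9 > -3 ∧ 2*acc + 3 > -8) must hold; in canonical form it is ¬(c > 6 ∧ 2*acc > -11).
Then branch requires ¬(c > 6 ∧ 2*acc > -11); else branch requires ((c < -16 → c = 8) → (¬(v > 10 ∧ 2*acc > -11))) ∧ ((¬(c < -16 → c = 8)) → (¬(v > c + 5 ∧ 2*acc > -11))).
Before the if: ((cnt < 2*c - 5 → v ≤ -12) → (¬(c > 6 ∧ 2*acc > -11))) ∧ ((¬(cnt < 2*c - 5 → v ≤ -12)) → (((c < -16 → c = 8) → (¬(v > 10 ∧ 2*acc > -11))) ∧ ((¬(c < -16 → c = 8)) → (¬(v > c + 5 ∧ 2*acc > -11)))))
Before cnt := v: ((v < 2*c - 5 → v ≤ -12) → (¬(c > 6 ∧ 2*acc > -11))) ∧ ((¬(v < 2*c - 5 → v ≤ -12)) → (((c < -16 → c = 8) → (¬(v > 10 ∧ 2*acc > -11))) ∧ ((¬(c < -16 → c = 8)) → (¬(v > c + 5 ∧ 2*acc > -11)))))
Before q := q + 3: ((v < 2*c - 5 → v ≤ -12) → (¬(c > 6 ∧ 2*acc > -11))) ∧ ((¬(v < 2*c - 5 → v ≤ -12)) → (((c < -16 → c = 8) → (¬(v > 10 ∧ 2*acc > -11))) ∧ ((¬(c < -16 → c = 8)) → (¬(v > c + 5 ∧ 2*acc > -11)))))
Before skip: ((v < 2*c - 5 → v ≤ -12) → (¬(c > 6 ∧ 2*acc > -11))) ∧ ((¬(v < 2*c - 5 → v ≤ -12)) → (((c < -16 → c = 8) → (¬(v > 10 ∧ 2*acc > -11))) ∧ ((¬(c < -16 → c = 8)) → (¬(v > c + 5 ∧ 2*acc > -11)))))
Answer: WP = ((v < 2*c - 5 → v ≤ -12) → (¬(c > 6 ∧ 2*acc > -11))) ∧ ((¬(v < 2*c - 5 → v ≤ -12)) → (((c < -16 → c = 8) → (¬(v > 10 ∧ 2*acc > -11))) ∧ ((¬(c < -16 → c = 8)) → (¬(v > c + 5 ∧ 2*acc > -11)))))


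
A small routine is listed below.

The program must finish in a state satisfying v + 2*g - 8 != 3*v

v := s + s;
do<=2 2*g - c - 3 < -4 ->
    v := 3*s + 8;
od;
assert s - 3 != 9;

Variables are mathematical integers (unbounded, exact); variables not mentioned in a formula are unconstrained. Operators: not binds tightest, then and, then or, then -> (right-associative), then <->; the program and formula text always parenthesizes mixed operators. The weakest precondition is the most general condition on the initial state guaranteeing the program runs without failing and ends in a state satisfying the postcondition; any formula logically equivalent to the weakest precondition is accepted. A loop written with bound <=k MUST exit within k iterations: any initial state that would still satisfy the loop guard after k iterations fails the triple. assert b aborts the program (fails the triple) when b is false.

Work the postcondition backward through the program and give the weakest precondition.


Working backward. After the program, the postcondition v + 2*g - 8 != 3*v must hold; in canonical form it is 2*g != 2*v + 8.
Before assert s - 3 != 9: s != 12 and 2*g != 2*v + 8
Before the loop (bound <=2), unroll the exhaustion recursion (WP_0 = exit-now case; WP_j = one more guarded iteration, up to j = 2):
  WP_0: (not (2*g < c - 1)) and s != 12 and 2*g != 2*v + 8
  WP_1: (2*g < c - 1 -> ((not (2*g < c - 1)) and s != 12 and 2*g != 6*s + 24)) and ((not (2*g < c - 1)) -> (s != 12 and 2*g != 2*v + 8))
  WP_2: (2*g < c - 1 -> ((2*g < c - 1 -> ((not (2*g < c - 1)) and s != 12 and 2*g != 6*s + 24)) and ((not (2*g < c - 1)) -> (s != 12 and 2*g != 6*s + 24)))) and ((not (2*g < c - 1)) -> (s != 12 and 2*g != 2*v + 8))
So before the loop: (2*g < c - 1 -> ((2*g < c - 1 -> ((not (2*g < c - 1)) and s != 12 and 2*g != 6*s + 24)) and ((not (2*g < c - 1)) -> (s != 12 and 2*g != 6*s + 24)))) and ((not (2*g < c - 1)) -> (s != 12 and 2*g != 2*v + 8))
Before v := s + s: (2*g < c - 1 -> ((2*g < c - 1 -> ((not (2*g < c - 1)) and s != 12 and 2*g != 6*s + 24)) and ((not (2*g < c - 1)) -> (s != 12 and 2*g != 6*s + 24)))) and ((not (2*g < c - 1)) -> (s != 12 and 2*g != 4*s + 8))
Answer: WP = (2*g < c - 1 -> ((2*g < c - 1 -> ((not (2*g < c - 1)) and s != 12 and 2*g != 6*s + 24)) and ((not (2*g < c - 1)) -> (s != 12 and 2*g != 6*s + 24)))) and ((not (2*g < c - 1)) -> (s != 12 and 2*g != 4*s + 8))


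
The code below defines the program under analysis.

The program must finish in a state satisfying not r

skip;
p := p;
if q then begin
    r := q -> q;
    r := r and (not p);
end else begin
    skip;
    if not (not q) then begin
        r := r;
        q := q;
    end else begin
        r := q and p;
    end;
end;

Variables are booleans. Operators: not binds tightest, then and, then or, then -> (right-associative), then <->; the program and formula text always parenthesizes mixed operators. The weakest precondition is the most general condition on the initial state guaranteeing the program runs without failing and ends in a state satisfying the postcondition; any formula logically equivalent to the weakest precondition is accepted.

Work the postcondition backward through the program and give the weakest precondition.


Working backward. After the program, not r must hold.
Then branch requires p; else branch requires (q -> (not r)) and ((not q) -> (not (q and p))).
Before the if: (q -> p) and ((not q) -> ((q -> (not r)) and ((not q) -> (not (q and p)))))
Before p := p: (q -> p) and ((not q) -> ((q -> (not r)) and ((not q) -> (not (q and p)))))
Before skip: (q -> p) and ((not q) -> ((q -> (not r)) and ((not q) -> (not (q and p)))))
Answer: WP = (q -> p) and ((not q) -> ((q -> (not r)) and ((not q) -> (not (q and p)))))
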